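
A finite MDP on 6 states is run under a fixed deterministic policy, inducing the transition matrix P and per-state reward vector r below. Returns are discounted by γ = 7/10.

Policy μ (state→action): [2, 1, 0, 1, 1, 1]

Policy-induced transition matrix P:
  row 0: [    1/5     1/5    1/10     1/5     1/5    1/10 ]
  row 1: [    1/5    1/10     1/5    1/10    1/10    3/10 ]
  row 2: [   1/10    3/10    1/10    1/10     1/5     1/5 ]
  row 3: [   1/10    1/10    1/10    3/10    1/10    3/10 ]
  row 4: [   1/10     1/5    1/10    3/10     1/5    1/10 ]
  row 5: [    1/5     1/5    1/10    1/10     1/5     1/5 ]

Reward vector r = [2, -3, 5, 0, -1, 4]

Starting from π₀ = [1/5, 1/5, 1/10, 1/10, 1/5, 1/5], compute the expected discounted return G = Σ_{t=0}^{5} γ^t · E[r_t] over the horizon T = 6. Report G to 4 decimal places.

G = 2.8441

t=0: π = [0.2000, 0.2000, 0.1000, 0.1000, 0.2000, 0.2000], E[r] = 0.9000, γ^t·E[r] = 0.900000, running G = 0.900000
t=1: π = [0.1600, 0.1800, 0.1200, 0.1800, 0.1700, 0.1900], E[r] = 0.9700, γ^t·E[r] = 0.679000, running G = 1.579000
t=2: π = [0.1530, 0.1760, 0.1180, 0.1860, 0.1640, 0.2030], E[r] = 1.0160, γ^t·E[r] = 0.497840, running G = 2.076840
t=3: π = [0.1532, 0.1756, 0.1176, 0.1853, 0.1638, 0.2045], E[r] = 1.0218, γ^t·E[r] = 0.350477, running G = 2.427317
t=4: π = [0.1533, 0.1757, 0.1176, 0.1851, 0.1639, 0.2044], E[r] = 1.0211, γ^t·E[r] = 0.245166, running G = 2.672484
t=5: π = [0.1533, 0.1757, 0.1176, 0.1851, 0.1639, 0.2044], E[r] = 1.0210, γ^t·E[r] = 0.171599, running G = 2.844082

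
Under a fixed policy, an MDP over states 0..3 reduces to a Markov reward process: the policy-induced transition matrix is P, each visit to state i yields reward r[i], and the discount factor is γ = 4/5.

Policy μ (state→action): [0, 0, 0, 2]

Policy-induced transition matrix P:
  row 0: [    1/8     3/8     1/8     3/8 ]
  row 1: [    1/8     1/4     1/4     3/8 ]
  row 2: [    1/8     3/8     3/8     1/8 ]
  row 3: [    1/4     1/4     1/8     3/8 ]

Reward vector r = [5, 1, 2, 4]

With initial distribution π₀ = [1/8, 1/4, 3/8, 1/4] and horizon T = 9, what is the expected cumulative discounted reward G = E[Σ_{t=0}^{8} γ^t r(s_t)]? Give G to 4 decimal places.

G = 11.9526

t=0: π = [0.1250, 0.2500, 0.3750, 0.2500], E[r] = 2.6250, γ^t·E[r] = 2.625000, running G = 2.625000
t=1: π = [0.1563, 0.3125, 0.2500, 0.2813], E[r] = 2.7188, γ^t·E[r] = 2.175000, running G = 4.800000
t=2: π = [0.1602, 0.3008, 0.2266, 0.3125], E[r] = 2.8047, γ^t·E[r] = 1.795000, running G = 6.595000
t=3: π = [0.1641, 0.2983, 0.2192, 0.3184], E[r] = 2.8306, γ^t·E[r] = 1.449250, running G = 8.044250
t=4: π = [0.1648, 0.2979, 0.2171, 0.3202], E[r] = 2.8369, γ^t·E[r] = 1.161975, running G = 9.206225
t=5: π = [0.1650, 0.2977, 0.2165, 0.3207], E[r] = 2.8388, γ^t·E[r] = 0.930213, running G = 10.136438
t=6: π = [0.1651, 0.2977, 0.2163, 0.3209], E[r] = 2.8393, γ^t·E[r] = 0.744311, running G = 10.880749
t=7: π = [0.1651, 0.2977, 0.2163, 0.3209], E[r] = 2.8395, γ^t·E[r] = 0.595481, running G = 11.476230
t=8: π = [0.1651, 0.2977, 0.2163, 0.3209], E[r] = 2.8395, γ^t·E[r] = 0.476392, running G = 11.952622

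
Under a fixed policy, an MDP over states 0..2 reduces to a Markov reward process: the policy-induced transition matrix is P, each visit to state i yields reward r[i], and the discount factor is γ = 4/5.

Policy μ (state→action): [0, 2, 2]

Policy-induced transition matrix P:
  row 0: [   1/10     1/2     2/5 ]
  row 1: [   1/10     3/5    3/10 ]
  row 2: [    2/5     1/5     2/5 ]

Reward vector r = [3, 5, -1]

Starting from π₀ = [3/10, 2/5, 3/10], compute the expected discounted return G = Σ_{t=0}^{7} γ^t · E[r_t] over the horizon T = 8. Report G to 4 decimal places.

G = 10.3530

t=0: π = [0.3000, 0.4000, 0.3000], E[r] = 2.6000, γ^t·E[r] = 2.600000, running G = 2.600000
t=1: π = [0.1900, 0.4500, 0.3600], E[r] = 2.4600, γ^t·E[r] = 1.968000, running G = 4.568000
t=2: π = [0.2080, 0.4370, 0.3550], E[r] = 2.4540, γ^t·E[r] = 1.570560, running G = 6.138560
t=3: π = [0.2065, 0.4372, 0.3563], E[r] = 2.4492, γ^t·E[r] = 1.253990, running G = 7.392550
t=4: π = [0.2069, 0.4368, 0.3563], E[r] = 2.4485, γ^t·E[r] = 1.002922, running G = 8.395472
t=5: π = [0.2069, 0.4368, 0.3563], E[r] = 2.4483, γ^t·E[r] = 0.802269, running G = 9.197741
t=6: π = [0.2069, 0.4368, 0.3563], E[r] = 2.4483, γ^t·E[r] = 0.641804, running G = 9.839545
t=7: π = [0.2069, 0.4368, 0.3563], E[r] = 2.4483, γ^t·E[r] = 0.513441, running G = 10.352987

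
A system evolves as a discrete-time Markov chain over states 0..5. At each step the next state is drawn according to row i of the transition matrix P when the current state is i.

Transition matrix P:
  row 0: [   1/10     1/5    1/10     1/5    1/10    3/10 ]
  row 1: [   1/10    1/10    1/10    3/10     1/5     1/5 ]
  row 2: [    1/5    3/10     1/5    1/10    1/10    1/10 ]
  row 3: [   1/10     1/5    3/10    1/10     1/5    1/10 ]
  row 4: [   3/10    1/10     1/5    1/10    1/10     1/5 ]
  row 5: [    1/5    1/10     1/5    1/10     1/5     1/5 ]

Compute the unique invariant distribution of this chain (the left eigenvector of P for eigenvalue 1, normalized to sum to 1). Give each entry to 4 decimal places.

Balance equations π_j = Σ_i π_i·P[i][j]:
  π_0 = 1/10·π_0 + 1/10·π_1 + 1/5·π_2 + 1/10·π_3 + 3/10·π_4 + 1/5·π_5
  π_1 = 1/5·π_0 + 1/10·π_1 + 3/10·π_2 + 1/5·π_3 + 1/10·π_4 + 1/10·π_5
  π_2 = 1/10·π_0 + 1/10·π_1 + 1/5·π_2 + 3/10·π_3 + 1/5·π_4 + 1/5·π_5
  π_3 = 1/5·π_0 + 3/10·π_1 + 1/10·π_2 + 1/10·π_3 + 1/10·π_4 + 1/10·π_5
  π_4 = 1/10·π_0 + 1/5·π_1 + 1/10·π_2 + 1/5·π_3 + 1/10·π_4 + 1/5·π_5
  normalize: π_0 + π_1 + π_2 + π_3 + π_4 + π_5 = 1
Solving the linear system gives exactly π = [4121/24745, 4157/24745, 4493/24745, 3718/24745, 3716/24745, 908/4949].

π = [0.1665, 0.1680, 0.1816, 0.1503, 0.1502, 0.1835]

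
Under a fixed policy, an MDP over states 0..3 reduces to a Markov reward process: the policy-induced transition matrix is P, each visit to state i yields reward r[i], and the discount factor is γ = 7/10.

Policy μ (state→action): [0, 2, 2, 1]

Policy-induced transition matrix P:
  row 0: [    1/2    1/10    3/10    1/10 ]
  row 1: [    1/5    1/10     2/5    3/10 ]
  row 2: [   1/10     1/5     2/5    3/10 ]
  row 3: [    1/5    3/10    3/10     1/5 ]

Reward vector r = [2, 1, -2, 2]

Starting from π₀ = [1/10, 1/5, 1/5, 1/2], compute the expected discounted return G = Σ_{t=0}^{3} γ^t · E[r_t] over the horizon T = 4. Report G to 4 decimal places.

G = 1.6263

t=0: π = [0.1000, 0.2000, 0.2000, 0.5000], E[r] = 1.0000, γ^t·E[r] = 1.000000, running G = 1.000000
t=1: π = [0.2100, 0.2200, 0.3400, 0.2300], E[r] = 0.4200, γ^t·E[r] = 0.294000, running G = 1.294000
t=2: π = [0.2290, 0.1800, 0.3560, 0.2350], E[r] = 0.3960, γ^t·E[r] = 0.194040, running G = 1.488040
t=3: π = [0.2331, 0.1826, 0.3536, 0.2307], E[r] = 0.4030, γ^t·E[r] = 0.138229, running G = 1.626269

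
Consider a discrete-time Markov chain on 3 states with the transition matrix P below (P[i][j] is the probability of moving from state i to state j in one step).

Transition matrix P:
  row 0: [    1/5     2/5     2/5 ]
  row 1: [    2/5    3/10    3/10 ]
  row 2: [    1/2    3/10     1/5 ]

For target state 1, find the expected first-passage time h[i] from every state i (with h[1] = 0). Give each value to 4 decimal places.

h = [2.7273, 0.0000, 2.9545]

First-step conditioning: h[1] = 0; for i ≠ 1, h[i] = 1 + Σ_k P[i][k]·h[k].
  h[0] = 1 + 1/5·h[0] + 2/5·h[2]
  h[2] = 1 + 1/2·h[0] + 1/5·h[2]
Solving the 2×2 linear system over states ≠ 1 gives exactly h = [30/11, 0, 65/22] (h[1] = 0 is the target).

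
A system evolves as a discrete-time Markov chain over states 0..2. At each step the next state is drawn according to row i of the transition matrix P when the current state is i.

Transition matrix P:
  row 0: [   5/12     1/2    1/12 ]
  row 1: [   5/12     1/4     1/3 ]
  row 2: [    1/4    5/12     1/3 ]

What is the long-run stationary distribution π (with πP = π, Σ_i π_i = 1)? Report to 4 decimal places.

π = [0.3768, 0.3841, 0.2391]

Balance equations π_j = Σ_i π_i·P[i][j]:
  π_0 = 5/12·π_0 + 5/12·π_1 + 1/4·π_2
  π_1 = 1/2·π_0 + 1/4·π_1 + 5/12·π_2
  normalize: π_0 + π_1 + π_2 = 1
Solving the linear system gives exactly π = [26/69, 53/138, 11/46].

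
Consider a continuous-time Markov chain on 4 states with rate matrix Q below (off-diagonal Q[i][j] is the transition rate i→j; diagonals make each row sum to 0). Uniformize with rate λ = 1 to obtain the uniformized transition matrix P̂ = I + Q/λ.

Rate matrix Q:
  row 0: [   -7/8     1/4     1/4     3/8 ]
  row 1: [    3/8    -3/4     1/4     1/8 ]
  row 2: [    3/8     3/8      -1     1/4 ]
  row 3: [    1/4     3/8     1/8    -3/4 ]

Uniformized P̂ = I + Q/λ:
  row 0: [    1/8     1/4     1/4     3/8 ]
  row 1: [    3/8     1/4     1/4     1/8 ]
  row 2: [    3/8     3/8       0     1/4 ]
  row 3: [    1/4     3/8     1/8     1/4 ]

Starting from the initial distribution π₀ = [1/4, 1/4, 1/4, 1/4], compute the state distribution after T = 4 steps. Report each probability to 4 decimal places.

π = [0.2752, 0.3026, 0.1756, 0.2466]

t=0: π = [0.2500, 0.2500, 0.2500, 0.2500]
t=1: π = [0.2813, 0.3125, 0.1563, 0.2500]
t=2: π = [0.2734, 0.3008, 0.1797, 0.2461]
t=3: π = [0.2759, 0.3032, 0.1743, 0.2466]
t=4: π = [0.2752, 0.3026, 0.1756, 0.2466]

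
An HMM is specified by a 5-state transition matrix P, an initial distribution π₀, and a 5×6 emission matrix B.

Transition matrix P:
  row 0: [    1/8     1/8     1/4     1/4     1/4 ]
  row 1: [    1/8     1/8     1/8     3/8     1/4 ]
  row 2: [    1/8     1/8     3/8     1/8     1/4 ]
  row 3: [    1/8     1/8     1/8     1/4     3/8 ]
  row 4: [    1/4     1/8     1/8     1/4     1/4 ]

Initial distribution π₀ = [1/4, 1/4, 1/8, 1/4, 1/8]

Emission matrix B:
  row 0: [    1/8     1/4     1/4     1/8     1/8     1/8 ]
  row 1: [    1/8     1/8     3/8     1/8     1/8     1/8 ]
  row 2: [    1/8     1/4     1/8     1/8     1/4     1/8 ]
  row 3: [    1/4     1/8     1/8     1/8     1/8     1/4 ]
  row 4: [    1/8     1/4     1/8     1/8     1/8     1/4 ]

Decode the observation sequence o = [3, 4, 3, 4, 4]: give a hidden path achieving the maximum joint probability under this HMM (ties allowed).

t=0: δ = [3.125e-02, 3.125e-02, 1.562e-02, 3.125e-02, 1.562e-02]  (obs o_0=3)
t=1: δ = [4.883e-04, 4.883e-04, 1.953e-03, 1.465e-03, 1.465e-03]  ψ = [0, 0, 0, 1, 3]  (obs o_1=4)
t=2: δ = [4.578e-05, 3.052e-05, 9.155e-05, 4.578e-05, 6.866e-05]  ψ = [4, 2, 2, 3, 3]  (obs o_2=3)
t=3: δ = [2.146e-06, 1.431e-06, 8.583e-06, 2.146e-06, 2.861e-06]  ψ = [4, 2, 2, 4, 2]  (obs o_3=4)
t=4: δ = [1.341e-07, 1.341e-07, 8.047e-07, 1.341e-07, 2.682e-07]  ψ = [2, 2, 2, 2, 2]  (obs o_4=4)
backtrack: best end state = 2; path = [0, 2, 2, 2, 2]

path = [0, 2, 2, 2, 2]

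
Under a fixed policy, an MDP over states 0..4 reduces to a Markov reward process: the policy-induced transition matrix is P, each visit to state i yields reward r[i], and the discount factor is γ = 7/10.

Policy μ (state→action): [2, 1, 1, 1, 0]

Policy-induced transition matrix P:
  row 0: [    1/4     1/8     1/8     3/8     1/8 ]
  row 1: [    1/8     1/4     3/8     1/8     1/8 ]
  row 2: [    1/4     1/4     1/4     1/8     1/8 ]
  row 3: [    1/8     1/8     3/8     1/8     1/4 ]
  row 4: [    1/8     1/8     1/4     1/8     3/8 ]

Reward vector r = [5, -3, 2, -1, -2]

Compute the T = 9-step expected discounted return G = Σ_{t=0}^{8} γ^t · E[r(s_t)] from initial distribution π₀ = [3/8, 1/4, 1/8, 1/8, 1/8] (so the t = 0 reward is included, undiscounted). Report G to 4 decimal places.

t=0: π = [0.3750, 0.2500, 0.1250, 0.1250, 0.1250], E[r] = 1.0000, γ^t·E[r] = 1.000000, running G = 1.000000
t=1: π = [0.1875, 0.1719, 0.2500, 0.2188, 0.1719], E[r] = 0.3594, γ^t·E[r] = 0.251563, running G = 1.251563
t=2: π = [0.1797, 0.1777, 0.2754, 0.1719, 0.1953], E[r] = 0.3535, γ^t·E[r] = 0.173223, running G = 1.424785
t=3: π = [0.1819, 0.1816, 0.2712, 0.1699, 0.1953], E[r] = 0.3464, γ^t·E[r] = 0.118827, running G = 1.543613
t=4: π = [0.1816, 0.1816, 0.2712, 0.1705, 0.1951], E[r] = 0.3452, γ^t·E[r] = 0.082879, running G = 1.626491
t=5: π = [0.1816, 0.1816, 0.2713, 0.1704, 0.1951], E[r] = 0.3453, γ^t·E[r] = 0.058030, running G = 1.684521
t=6: π = [0.1816, 0.1816, 0.2713, 0.1704, 0.1951], E[r] = 0.3453, γ^t·E[r] = 0.040623, running G = 1.725144
t=7: π = [0.1816, 0.1816, 0.2713, 0.1704, 0.1951], E[r] = 0.3453, γ^t·E[r] = 0.028436, running G = 1.753580
t=8: π = [0.1816, 0.1816, 0.2713, 0.1704, 0.1951], E[r] = 0.3453, γ^t·E[r] = 0.019905, running G = 1.773486

G = 1.7735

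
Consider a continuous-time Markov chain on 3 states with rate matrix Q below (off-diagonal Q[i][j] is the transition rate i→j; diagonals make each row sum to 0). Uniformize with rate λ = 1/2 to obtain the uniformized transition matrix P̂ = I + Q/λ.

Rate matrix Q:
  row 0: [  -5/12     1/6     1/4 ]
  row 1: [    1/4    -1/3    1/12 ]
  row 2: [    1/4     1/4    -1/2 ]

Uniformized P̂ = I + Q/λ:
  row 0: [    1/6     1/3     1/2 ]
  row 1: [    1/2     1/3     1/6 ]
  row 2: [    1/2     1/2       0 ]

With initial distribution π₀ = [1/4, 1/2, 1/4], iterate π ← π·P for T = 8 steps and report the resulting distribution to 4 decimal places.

t=0: π = [0.2500, 0.5000, 0.2500]
t=1: π = [0.4167, 0.3750, 0.2083]
t=2: π = [0.3611, 0.3681, 0.2708]
t=3: π = [0.3796, 0.3785, 0.2419]
t=4: π = [0.3735, 0.3736, 0.2529]
t=5: π = [0.3755, 0.3755, 0.2490]
t=6: π = [0.3748, 0.3748, 0.2503]
t=7: π = [0.3751, 0.3751, 0.2499]
t=8: π = [0.3750, 0.3750, 0.2500]

π = [0.3750, 0.3750, 0.2500]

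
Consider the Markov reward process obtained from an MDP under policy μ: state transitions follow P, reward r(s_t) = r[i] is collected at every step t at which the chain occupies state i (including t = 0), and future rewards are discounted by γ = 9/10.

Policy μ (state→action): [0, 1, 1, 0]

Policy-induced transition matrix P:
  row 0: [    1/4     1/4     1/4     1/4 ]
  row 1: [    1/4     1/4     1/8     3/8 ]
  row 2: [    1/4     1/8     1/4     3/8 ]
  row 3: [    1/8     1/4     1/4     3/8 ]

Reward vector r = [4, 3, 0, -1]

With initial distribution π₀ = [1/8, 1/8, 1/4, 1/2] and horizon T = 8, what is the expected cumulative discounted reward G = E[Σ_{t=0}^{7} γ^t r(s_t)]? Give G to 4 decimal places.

G = 5.6438

t=0: π = [0.1250, 0.1250, 0.2500, 0.5000], E[r] = 0.3750, γ^t·E[r] = 0.375000, running G = 0.375000
t=1: π = [0.1875, 0.2188, 0.2344, 0.3594], E[r] = 1.0469, γ^t·E[r] = 0.942188, running G = 1.317188
t=2: π = [0.2051, 0.2207, 0.2227, 0.3516], E[r] = 1.1309, γ^t·E[r] = 0.915996, running G = 2.233184
t=3: π = [0.2061, 0.2222, 0.2224, 0.3494], E[r] = 1.1414, γ^t·E[r] = 0.832050, running G = 3.065233
t=4: π = [0.2063, 0.2222, 0.2222, 0.3492], E[r] = 1.1427, γ^t·E[r] = 0.749706, running G = 3.814939
t=5: π = [0.2063, 0.2222, 0.2222, 0.3492], E[r] = 1.1428, γ^t·E[r] = 0.674832, running G = 4.489771
t=6: π = [0.2063, 0.2222, 0.2222, 0.3492], E[r] = 1.1429, γ^t·E[r] = 0.607360, running G = 5.097130
t=7: π = [0.2063, 0.2222, 0.2222, 0.3492], E[r] = 1.1429, γ^t·E[r] = 0.546625, running G = 5.643755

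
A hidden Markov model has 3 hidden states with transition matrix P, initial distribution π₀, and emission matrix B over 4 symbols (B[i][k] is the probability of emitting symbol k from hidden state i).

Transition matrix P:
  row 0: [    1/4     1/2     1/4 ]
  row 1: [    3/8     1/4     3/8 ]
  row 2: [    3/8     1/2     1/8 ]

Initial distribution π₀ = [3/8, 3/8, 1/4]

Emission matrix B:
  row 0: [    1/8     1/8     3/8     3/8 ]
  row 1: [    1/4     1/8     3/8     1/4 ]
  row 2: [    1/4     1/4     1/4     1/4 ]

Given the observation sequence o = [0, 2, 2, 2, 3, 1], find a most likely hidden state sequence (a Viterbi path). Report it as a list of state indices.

t=0: δ = [4.688e-02, 9.375e-02, 6.250e-02]  (obs o_0=0)
t=1: δ = [1.318e-02, 1.172e-02, 8.789e-03]  ψ = [1, 2, 1]  (obs o_1=2)
t=2: δ = [1.648e-03, 2.472e-03, 1.099e-03]  ψ = [1, 0, 1]  (obs o_2=2)
t=3: δ = [3.476e-04, 3.090e-04, 2.317e-04]  ψ = [1, 0, 1]  (obs o_3=2)
t=4: δ = [4.345e-05, 4.345e-05, 2.897e-05]  ψ = [1, 0, 1]  (obs o_4=3)
t=5: δ = [2.037e-06, 2.716e-06, 4.074e-06]  ψ = [1, 0, 1]  (obs o_5=1)
backtrack: best end state = 2; path = [1, 0, 1, 0, 1, 2]

path = [1, 0, 1, 0, 1, 2]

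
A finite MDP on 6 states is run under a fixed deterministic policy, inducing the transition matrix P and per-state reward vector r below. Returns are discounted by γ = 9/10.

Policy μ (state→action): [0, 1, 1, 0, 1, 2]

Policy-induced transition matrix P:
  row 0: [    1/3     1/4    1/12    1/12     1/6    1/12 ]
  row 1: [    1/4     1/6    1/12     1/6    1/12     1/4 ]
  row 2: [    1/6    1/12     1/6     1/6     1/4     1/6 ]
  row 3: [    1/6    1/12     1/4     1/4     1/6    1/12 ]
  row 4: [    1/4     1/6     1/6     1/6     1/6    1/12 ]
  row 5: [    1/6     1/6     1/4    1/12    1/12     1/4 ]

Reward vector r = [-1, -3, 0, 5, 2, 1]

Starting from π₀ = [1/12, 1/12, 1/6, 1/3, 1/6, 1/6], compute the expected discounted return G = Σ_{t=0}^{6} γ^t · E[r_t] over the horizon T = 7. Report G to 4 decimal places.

G = 4.1485

t=0: π = [0.0833, 0.0833, 0.1667, 0.3333, 0.1667, 0.1667], E[r] = 1.8333, γ^t·E[r] = 1.833333, running G = 1.833333
t=1: π = [0.2014, 0.1319, 0.1944, 0.1736, 0.1597, 0.1389], E[r] = 0.7292, γ^t·E[r] = 0.656250, running G = 2.489583
t=2: π = [0.2245, 0.1528, 0.1649, 0.1528, 0.1603, 0.1447], E[r] = 0.5463, γ^t·E[r] = 0.442500, running G = 2.932083
t=3: π = [0.2302, 0.1589, 0.1600, 0.1486, 0.1556, 0.1467], E[r] = 0.4942, γ^t·E[r] = 0.360246, running G = 3.292329
t=4: π = [0.2312, 0.1601, 0.1589, 0.1476, 0.1545, 0.1476], E[r] = 0.4833, γ^t·E[r] = 0.317089, running G = 3.609419
t=5: π = [0.2314, 0.1604, 0.1587, 0.1474, 0.1543, 0.1479], E[r] = 0.4808, γ^t·E[r] = 0.283891, running G = 3.893310
t=6: π = [0.2315, 0.1604, 0.1586, 0.1473, 0.1542, 0.1479], E[r] = 0.4802, γ^t·E[r] = 0.255221, running G = 4.148530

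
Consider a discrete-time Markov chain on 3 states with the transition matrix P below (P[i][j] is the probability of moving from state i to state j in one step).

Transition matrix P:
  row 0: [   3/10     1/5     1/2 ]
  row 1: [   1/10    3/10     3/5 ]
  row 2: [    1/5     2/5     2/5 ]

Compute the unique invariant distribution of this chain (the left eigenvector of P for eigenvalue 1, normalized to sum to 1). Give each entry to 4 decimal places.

π = [0.1856, 0.3299, 0.4845]

Balance equations π_j = Σ_i π_i·P[i][j]:
  π_0 = 3/10·π_0 + 1/10·π_1 + 1/5·π_2
  π_1 = 1/5·π_0 + 3/10·π_1 + 2/5·π_2
  normalize: π_0 + π_1 + π_2 = 1
Solving the linear system gives exactly π = [18/97, 32/97, 47/97].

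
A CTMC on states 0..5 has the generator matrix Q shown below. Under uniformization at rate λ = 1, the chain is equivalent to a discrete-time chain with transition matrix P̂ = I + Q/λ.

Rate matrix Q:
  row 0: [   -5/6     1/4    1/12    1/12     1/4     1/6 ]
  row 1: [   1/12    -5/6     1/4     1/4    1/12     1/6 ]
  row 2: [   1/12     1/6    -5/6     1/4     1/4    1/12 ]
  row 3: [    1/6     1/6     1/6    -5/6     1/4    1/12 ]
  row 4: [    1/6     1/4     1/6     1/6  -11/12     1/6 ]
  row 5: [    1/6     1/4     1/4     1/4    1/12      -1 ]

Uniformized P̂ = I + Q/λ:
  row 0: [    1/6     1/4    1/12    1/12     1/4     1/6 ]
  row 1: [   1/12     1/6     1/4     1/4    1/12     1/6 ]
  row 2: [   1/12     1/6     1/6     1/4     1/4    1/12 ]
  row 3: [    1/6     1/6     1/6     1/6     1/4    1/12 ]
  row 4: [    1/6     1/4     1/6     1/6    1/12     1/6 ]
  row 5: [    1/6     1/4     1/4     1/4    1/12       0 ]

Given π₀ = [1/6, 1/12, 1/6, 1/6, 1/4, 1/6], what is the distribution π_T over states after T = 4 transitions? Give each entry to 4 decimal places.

π = [0.1347, 0.2016, 0.1819, 0.1971, 0.1690, 0.1158]

t=0: π = [0.1667, 0.0833, 0.1667, 0.1667, 0.2500, 0.1667]
t=1: π = [0.1458, 0.2153, 0.1736, 0.1875, 0.1667, 0.1111]
t=2: π = [0.1343, 0.2020, 0.1817, 0.1962, 0.1678, 0.1181]
t=3: π = [0.1347, 0.2017, 0.1821, 0.1973, 0.1687, 0.1155]
t=4: π = [0.1347, 0.2016, 0.1819, 0.1971, 0.1690, 0.1158]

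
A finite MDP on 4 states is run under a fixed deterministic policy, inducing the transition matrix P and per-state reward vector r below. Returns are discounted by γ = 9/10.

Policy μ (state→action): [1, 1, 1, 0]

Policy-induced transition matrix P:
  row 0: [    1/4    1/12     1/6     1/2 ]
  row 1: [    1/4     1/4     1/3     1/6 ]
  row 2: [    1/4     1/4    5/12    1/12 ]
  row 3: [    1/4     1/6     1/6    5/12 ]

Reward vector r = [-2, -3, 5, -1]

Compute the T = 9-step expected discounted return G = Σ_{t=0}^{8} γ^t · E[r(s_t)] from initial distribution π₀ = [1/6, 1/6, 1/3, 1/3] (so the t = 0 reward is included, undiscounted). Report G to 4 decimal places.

G = 0.3949

t=0: π = [0.1667, 0.1667, 0.3333, 0.3333], E[r] = 0.5000, γ^t·E[r] = 0.500000, running G = 0.500000
t=1: π = [0.2500, 0.1944, 0.2778, 0.2778], E[r] = 0.0278, γ^t·E[r] = 0.025000, running G = 0.525000
t=2: π = [0.2500, 0.1852, 0.2685, 0.2963], E[r] = -0.0093, γ^t·E[r] = -0.007500, running G = 0.517500
t=3: π = [0.2500, 0.1836, 0.2647, 0.3017], E[r] = -0.0293, γ^t·E[r] = -0.021375, running G = 0.496125
t=4: π = [0.2500, 0.1832, 0.2634, 0.3034], E[r] = -0.0358, γ^t·E[r] = -0.023456, running G = 0.472669
t=5: π = [0.2500, 0.1831, 0.2631, 0.3039], E[r] = -0.0378, γ^t·E[r] = -0.022294, running G = 0.450375
t=6: π = [0.2500, 0.1830, 0.2629, 0.3041], E[r] = -0.0384, γ^t·E[r] = -0.020396, running G = 0.429979
t=7: π = [0.2500, 0.1830, 0.2629, 0.3041], E[r] = -0.0386, γ^t·E[r] = -0.018449, running G = 0.411530
t=8: π = [0.2500, 0.1830, 0.2629, 0.3041], E[r] = -0.0386, γ^t·E[r] = -0.016630, running G = 0.394900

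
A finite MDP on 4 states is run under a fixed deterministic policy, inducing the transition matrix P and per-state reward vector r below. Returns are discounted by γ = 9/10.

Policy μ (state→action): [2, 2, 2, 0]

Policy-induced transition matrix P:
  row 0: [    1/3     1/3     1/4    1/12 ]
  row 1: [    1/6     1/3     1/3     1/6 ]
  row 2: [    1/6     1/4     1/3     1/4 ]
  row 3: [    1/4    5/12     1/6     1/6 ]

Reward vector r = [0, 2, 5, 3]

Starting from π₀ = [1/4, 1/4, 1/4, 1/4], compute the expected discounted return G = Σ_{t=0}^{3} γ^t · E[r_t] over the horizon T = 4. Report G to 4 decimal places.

t=0: π = [0.2500, 0.2500, 0.2500, 0.2500], E[r] = 2.5000, γ^t·E[r] = 2.500000, running G = 2.500000
t=1: π = [0.2292, 0.3333, 0.2708, 0.1667], E[r] = 2.5208, γ^t·E[r] = 2.268750, running G = 4.768750
t=2: π = [0.2188, 0.3247, 0.2865, 0.1701], E[r] = 2.5920, γ^t·E[r] = 2.099531, running G = 6.868281
t=3: π = [0.2173, 0.3236, 0.2867, 0.1723], E[r] = 2.5979, γ^t·E[r] = 1.893902, running G = 8.762184

G = 8.7622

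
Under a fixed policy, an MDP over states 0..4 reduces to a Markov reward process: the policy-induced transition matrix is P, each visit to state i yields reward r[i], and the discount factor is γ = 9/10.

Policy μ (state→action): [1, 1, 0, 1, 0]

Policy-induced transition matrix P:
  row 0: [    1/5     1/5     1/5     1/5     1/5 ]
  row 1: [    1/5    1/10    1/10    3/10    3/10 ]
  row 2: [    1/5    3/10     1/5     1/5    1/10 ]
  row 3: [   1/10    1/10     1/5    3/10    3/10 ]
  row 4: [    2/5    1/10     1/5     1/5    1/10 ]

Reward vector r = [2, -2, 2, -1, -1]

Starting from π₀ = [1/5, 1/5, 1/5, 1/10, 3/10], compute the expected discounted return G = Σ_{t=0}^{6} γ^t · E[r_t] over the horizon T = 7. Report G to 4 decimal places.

G = 0.2494

t=0: π = [0.2000, 0.2000, 0.2000, 0.1000, 0.3000], E[r] = 0.0000, γ^t·E[r] = 0.000000, running G = 0.000000
t=1: π = [0.2500, 0.1600, 0.1800, 0.2300, 0.1800], E[r] = 0.1300, γ^t·E[r] = 0.117000, running G = 0.117000
t=2: π = [0.2130, 0.1610, 0.1840, 0.2390, 0.2030], E[r] = 0.0300, γ^t·E[r] = 0.024300, running G = 0.141300
t=3: π = [0.2167, 0.1581, 0.1839, 0.2400, 0.2013], E[r] = 0.0437, γ^t·E[r] = 0.031857, running G = 0.173157
t=4: π = [0.2163, 0.1585, 0.1842, 0.2398, 0.2013], E[r] = 0.0429, γ^t·E[r] = 0.028147, running G = 0.201304
t=5: π = [0.2163, 0.1585, 0.1842, 0.2398, 0.2013], E[r] = 0.0428, γ^t·E[r] = 0.025292, running G = 0.226596
t=6: π = [0.2163, 0.1585, 0.1842, 0.2398, 0.2013], E[r] = 0.0428, γ^t·E[r] = 0.022757, running G = 0.249353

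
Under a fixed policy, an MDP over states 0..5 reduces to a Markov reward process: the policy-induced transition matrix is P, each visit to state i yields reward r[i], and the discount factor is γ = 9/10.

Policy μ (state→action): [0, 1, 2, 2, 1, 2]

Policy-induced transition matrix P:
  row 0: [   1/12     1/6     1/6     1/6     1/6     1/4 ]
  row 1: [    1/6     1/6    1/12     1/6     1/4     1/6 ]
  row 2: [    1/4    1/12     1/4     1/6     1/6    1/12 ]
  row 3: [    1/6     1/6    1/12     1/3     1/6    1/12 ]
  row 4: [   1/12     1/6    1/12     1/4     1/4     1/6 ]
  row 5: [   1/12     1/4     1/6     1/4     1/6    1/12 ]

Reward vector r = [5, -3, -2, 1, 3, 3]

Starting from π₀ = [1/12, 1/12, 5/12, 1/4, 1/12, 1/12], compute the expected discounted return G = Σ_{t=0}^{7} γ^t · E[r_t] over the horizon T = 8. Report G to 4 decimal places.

t=0: π = [0.0833, 0.0833, 0.4167, 0.2500, 0.0833, 0.0833], E[r] = 0.0833, γ^t·E[r] = 0.083333, running G = 0.083333
t=1: π = [0.1806, 0.1389, 0.1667, 0.2222, 0.1806, 0.1111], E[r] = 1.2500, γ^t·E[r] = 1.125000, running G = 1.208333
t=2: π = [0.1412, 0.1620, 0.1354, 0.2280, 0.1933, 0.1400], E[r] = 1.1771, γ^t·E[r] = 0.953438, running G = 2.161771
t=3: π = [0.1384, 0.1671, 0.1293, 0.2324, 0.1963, 0.1365], E[r] = 1.1629, γ^t·E[r] = 0.847758, running G = 3.009529
t=4: π = [0.1382, 0.1673, 0.1278, 0.2331, 0.1969, 0.1367], E[r] = 1.1675, γ^t·E[r] = 0.766020, running G = 3.775548
t=5: π = [0.1380, 0.1674, 0.1275, 0.2333, 0.1970, 0.1367], E[r] = 1.1672, γ^t·E[r] = 0.689231, running G = 4.464779
t=6: π = [0.1380, 0.1674, 0.1275, 0.2334, 0.1970, 0.1367], E[r] = 1.1672, γ^t·E[r] = 0.620318, running G = 5.085097
t=7: π = [0.1380, 0.1674, 0.1275, 0.2334, 0.1970, 0.1367], E[r] = 1.1673, γ^t·E[r] = 0.558293, running G = 5.643390

G = 5.6434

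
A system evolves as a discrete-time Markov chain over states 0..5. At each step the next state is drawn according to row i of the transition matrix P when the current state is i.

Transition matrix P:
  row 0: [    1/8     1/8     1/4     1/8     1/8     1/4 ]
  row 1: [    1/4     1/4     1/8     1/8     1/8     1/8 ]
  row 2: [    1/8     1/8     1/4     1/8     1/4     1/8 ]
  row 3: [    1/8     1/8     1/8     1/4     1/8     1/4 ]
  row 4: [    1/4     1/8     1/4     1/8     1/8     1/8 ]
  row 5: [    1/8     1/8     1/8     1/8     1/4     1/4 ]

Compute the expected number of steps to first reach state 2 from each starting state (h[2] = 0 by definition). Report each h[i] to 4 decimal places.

First-step conditioning: h[2] = 0; for i ≠ 2, h[i] = 1 + Σ_k P[i][k]·h[k].
  h[0] = 1 + 1/8·h[0] + 1/8·h[1] + 1/8·h[3] + 1/8·h[4] + 1/4·h[5]
  h[1] = 1 + 1/4·h[0] + 1/4·h[1] + 1/8·h[3] + 1/8·h[4] + 1/8·h[5]
  h[3] = 1 + 1/8·h[0] + 1/8·h[1] + 1/4·h[3] + 1/8·h[4] + 1/4·h[5]
  h[4] = 1 + 1/4·h[0] + 1/8·h[1] + 1/8·h[3] + 1/8·h[4] + 1/8·h[5]
  h[5] = 1 + 1/8·h[0] + 1/8·h[1] + 1/8·h[3] + 1/4·h[4] + 1/4·h[5]
Solving the 5×5 linear system over states ≠ 2 gives exactly h = [3640/683, 4096/683, 0, 4160/683, 3584/683, 4088/683] (h[2] = 0 is the target).

h = [5.3294, 5.9971, 0.0000, 6.0908, 5.2474, 5.9854]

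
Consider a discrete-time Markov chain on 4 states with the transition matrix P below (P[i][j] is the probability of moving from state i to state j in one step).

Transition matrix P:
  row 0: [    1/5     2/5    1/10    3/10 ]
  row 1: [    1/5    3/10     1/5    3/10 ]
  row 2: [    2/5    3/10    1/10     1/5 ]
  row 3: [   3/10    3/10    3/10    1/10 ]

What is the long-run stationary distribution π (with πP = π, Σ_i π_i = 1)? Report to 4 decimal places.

Balance equations π_j = Σ_i π_i·P[i][j]:
  π_0 = 1/5·π_0 + 1/5·π_1 + 2/5·π_2 + 3/10·π_3
  π_1 = 2/5·π_0 + 3/10·π_1 + 3/10·π_2 + 3/10·π_3
  π_2 = 1/10·π_0 + 1/5·π_1 + 1/10·π_2 + 3/10·π_3
  normalize: π_0 + π_1 + π_2 + π_3 = 1
Solving the linear system gives exactly π = [117/451, 147/451, 81/451, 106/451].

π = [0.2594, 0.3259, 0.1796, 0.2350]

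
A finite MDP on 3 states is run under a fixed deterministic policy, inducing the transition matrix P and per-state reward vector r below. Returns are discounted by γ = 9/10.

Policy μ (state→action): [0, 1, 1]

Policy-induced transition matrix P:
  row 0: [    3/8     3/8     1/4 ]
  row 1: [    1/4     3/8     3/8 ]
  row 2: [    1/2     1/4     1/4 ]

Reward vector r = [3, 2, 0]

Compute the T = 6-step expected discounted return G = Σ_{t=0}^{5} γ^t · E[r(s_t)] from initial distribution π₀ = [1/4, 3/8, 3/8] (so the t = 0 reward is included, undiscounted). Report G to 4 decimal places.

t=0: π = [0.2500, 0.3750, 0.3750], E[r] = 1.5000, γ^t·E[r] = 1.500000, running G = 1.500000
t=1: π = [0.3750, 0.3281, 0.2969], E[r] = 1.7813, γ^t·E[r] = 1.603125, running G = 3.103125
t=2: π = [0.3711, 0.3379, 0.2910], E[r] = 1.7891, γ^t·E[r] = 1.449141, running G = 4.552266
t=3: π = [0.3691, 0.3386, 0.2922], E[r] = 1.7847, γ^t·E[r] = 1.301023, running G = 5.853289
t=4: π = [0.3692, 0.3385, 0.2923], E[r] = 1.7845, γ^t·E[r] = 1.170841, running G = 7.024129
t=5: π = [0.3692, 0.3385, 0.2923], E[r] = 1.7846, γ^t·E[r] = 1.053797, running G = 8.077926

G = 8.0779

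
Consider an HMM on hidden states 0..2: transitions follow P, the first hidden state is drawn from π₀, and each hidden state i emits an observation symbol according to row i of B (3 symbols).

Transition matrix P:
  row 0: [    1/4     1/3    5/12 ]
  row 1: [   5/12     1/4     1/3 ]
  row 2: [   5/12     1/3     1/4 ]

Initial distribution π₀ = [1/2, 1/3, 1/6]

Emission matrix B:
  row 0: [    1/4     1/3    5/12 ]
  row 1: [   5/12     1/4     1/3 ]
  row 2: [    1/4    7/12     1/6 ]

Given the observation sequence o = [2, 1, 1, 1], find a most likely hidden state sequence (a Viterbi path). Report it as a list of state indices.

t=0: δ = [2.083e-01, 1.111e-01, 2.778e-02]  (obs o_0=2)
t=1: δ = [1.736e-02, 1.736e-02, 5.064e-02]  ψ = [0, 0, 0]  (obs o_1=1)
t=2: δ = [7.033e-03, 4.220e-03, 7.385e-03]  ψ = [2, 2, 2]  (obs o_2=1)
t=3: δ = [1.026e-03, 6.154e-04, 1.709e-03]  ψ = [2, 2, 0]  (obs o_3=1)
backtrack: best end state = 2; path = [0, 2, 0, 2]

path = [0, 2, 0, 2]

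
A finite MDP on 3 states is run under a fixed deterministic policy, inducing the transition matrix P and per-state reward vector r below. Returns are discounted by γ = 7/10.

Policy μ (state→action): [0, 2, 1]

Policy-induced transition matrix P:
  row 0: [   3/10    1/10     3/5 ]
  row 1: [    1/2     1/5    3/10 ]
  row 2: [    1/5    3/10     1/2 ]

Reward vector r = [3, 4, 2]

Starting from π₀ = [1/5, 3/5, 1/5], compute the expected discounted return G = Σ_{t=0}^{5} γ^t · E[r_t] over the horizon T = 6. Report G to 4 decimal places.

G = 8.7355

t=0: π = [0.2000, 0.6000, 0.2000], E[r] = 3.4000, γ^t·E[r] = 3.400000, running G = 3.400000
t=1: π = [0.4000, 0.2000, 0.4000], E[r] = 2.8000, γ^t·E[r] = 1.960000, running G = 5.360000
t=2: π = [0.3000, 0.2000, 0.5000], E[r] = 2.7000, γ^t·E[r] = 1.323000, running G = 6.683000
t=3: π = [0.2900, 0.2200, 0.4900], E[r] = 2.7300, γ^t·E[r] = 0.936390, running G = 7.619390
t=4: π = [0.2950, 0.2200, 0.4850], E[r] = 2.7350, γ^t·E[r] = 0.656674, running G = 8.276064
t=5: π = [0.2955, 0.2190, 0.4855], E[r] = 2.7335, γ^t·E[r] = 0.459419, running G = 8.735483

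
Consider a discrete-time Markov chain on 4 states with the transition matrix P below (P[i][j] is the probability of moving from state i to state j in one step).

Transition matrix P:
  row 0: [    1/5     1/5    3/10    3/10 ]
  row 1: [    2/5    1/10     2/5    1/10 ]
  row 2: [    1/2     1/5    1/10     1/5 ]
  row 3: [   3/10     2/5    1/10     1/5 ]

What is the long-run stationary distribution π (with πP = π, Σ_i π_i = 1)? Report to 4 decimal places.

π = [0.3351, 0.2203, 0.2331, 0.2115]

Balance equations π_j = Σ_i π_i·P[i][j]:
  π_0 = 1/5·π_0 + 2/5·π_1 + 1/2·π_2 + 3/10·π_3
  π_1 = 1/5·π_0 + 1/10·π_1 + 1/5·π_2 + 2/5·π_3
  π_2 = 3/10·π_0 + 2/5·π_1 + 1/10·π_2 + 1/10·π_3
  normalize: π_0 + π_1 + π_2 + π_3 = 1
Solving the linear system gives exactly π = [62/185, 163/740, 69/296, 313/1480].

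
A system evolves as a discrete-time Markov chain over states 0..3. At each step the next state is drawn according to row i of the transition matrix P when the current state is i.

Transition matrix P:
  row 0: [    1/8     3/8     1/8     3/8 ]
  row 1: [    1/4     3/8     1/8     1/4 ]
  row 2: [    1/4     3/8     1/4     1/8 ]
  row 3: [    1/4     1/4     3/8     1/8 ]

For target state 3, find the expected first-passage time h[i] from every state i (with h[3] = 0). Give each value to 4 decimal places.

First-step conditioning: h[3] = 0; for i ≠ 3, h[i] = 1 + Σ_k P[i][k]·h[k].
  h[0] = 1 + 1/8·h[0] + 3/8·h[1] + 1/8·h[2]
  h[1] = 1 + 1/4·h[0] + 3/8·h[1] + 1/8·h[2]
  h[2] = 1 + 1/4·h[0] + 3/8·h[1] + 1/4·h[2]
Solving the 3×3 linear system over states ≠ 3 gives exactly h = [448/131, 504/131, 576/131, 0] (h[3] = 0 is the target).

h = [3.4198, 3.8473, 4.3969, 0.0000]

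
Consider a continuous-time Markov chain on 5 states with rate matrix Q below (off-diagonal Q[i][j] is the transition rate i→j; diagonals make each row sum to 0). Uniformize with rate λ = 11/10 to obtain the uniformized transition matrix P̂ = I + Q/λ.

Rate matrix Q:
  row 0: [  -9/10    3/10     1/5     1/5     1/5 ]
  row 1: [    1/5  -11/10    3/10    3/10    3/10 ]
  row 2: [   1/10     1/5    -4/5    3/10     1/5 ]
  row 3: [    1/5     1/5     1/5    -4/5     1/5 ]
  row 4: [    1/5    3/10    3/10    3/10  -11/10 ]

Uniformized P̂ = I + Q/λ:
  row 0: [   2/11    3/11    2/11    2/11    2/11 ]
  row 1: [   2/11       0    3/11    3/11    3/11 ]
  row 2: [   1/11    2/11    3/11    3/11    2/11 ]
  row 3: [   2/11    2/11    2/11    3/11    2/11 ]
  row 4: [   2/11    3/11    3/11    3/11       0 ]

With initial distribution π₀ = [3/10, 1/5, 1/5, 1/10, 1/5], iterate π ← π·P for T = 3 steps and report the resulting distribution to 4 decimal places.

t=0: π = [0.3000, 0.2000, 0.2000, 0.1000, 0.2000]
t=1: π = [0.1636, 0.1909, 0.2364, 0.2455, 0.1636]
t=2: π = [0.1603, 0.1769, 0.2355, 0.2579, 0.1694]
t=3: π = [0.1604, 0.1796, 0.2347, 0.2582, 0.1671]

π = [0.1604, 0.1796, 0.2347, 0.2582, 0.1671]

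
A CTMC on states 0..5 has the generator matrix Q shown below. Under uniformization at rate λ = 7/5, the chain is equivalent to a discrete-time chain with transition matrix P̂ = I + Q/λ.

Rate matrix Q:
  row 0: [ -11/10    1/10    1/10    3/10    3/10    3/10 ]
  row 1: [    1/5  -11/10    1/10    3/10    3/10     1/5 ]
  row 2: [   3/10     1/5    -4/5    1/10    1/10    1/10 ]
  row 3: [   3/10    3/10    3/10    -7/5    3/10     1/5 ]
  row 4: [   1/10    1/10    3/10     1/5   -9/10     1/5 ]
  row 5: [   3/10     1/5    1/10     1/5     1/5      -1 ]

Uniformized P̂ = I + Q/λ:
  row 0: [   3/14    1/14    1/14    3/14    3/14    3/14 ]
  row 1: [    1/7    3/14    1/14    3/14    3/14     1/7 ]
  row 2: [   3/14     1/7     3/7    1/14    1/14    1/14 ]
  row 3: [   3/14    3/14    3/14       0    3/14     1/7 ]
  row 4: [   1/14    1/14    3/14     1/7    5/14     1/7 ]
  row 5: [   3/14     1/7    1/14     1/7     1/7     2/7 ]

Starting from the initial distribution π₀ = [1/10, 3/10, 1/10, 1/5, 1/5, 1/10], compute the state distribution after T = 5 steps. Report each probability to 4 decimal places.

t=0: π = [0.1000, 0.3000, 0.1000, 0.2000, 0.2000, 0.1000]
t=1: π = [0.1643, 0.1571, 0.1643, 0.1357, 0.2214, 0.1571]
t=2: π = [0.1714, 0.1362, 0.1811, 0.1347, 0.2112, 0.1653]
t=3: π = [0.1744, 0.1349, 0.1855, 0.1327, 0.2068, 0.1658]
t=4: π = [0.1751, 0.1347, 0.1862, 0.1327, 0.2055, 0.1657]
t=5: π = [0.1753, 0.1348, 0.1862, 0.1327, 0.2052, 0.1657]

π = [0.1753, 0.1348, 0.1862, 0.1327, 0.2052, 0.1657]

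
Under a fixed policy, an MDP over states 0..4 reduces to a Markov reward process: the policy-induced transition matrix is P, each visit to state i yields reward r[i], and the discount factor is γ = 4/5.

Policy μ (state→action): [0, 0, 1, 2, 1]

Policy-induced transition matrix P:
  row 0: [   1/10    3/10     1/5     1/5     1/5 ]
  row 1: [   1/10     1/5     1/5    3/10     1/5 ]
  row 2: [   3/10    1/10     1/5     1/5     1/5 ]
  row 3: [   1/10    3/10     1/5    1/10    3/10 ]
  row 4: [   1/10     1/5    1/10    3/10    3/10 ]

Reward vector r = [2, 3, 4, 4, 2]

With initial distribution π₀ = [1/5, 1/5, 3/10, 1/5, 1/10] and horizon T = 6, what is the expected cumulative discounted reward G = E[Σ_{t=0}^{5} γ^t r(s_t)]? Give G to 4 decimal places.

G = 11.3090

t=0: π = [0.2000, 0.2000, 0.3000, 0.2000, 0.1000], E[r] = 3.2000, γ^t·E[r] = 3.200000, running G = 3.200000
t=1: π = [0.1600, 0.2100, 0.1900, 0.2100, 0.2300], E[r] = 3.0100, γ^t·E[r] = 2.408000, running G = 5.608000
t=2: π = [0.1380, 0.2180, 0.1770, 0.2230, 0.2440], E[r] = 3.0180, γ^t·E[r] = 1.931520, running G = 7.539520
t=3: π = [0.1354, 0.2184, 0.1756, 0.2239, 0.2467], E[r] = 3.0174, γ^t·E[r] = 1.544909, running G = 9.084429
t=4: π = [0.1351, 0.2184, 0.1753, 0.2241, 0.2471], E[r] = 3.0173, γ^t·E[r] = 1.235874, running G = 10.320303
t=5: π = [0.1351, 0.2184, 0.1753, 0.2241, 0.2471], E[r] = 3.0172, γ^t·E[r] = 0.988690, running G = 11.308992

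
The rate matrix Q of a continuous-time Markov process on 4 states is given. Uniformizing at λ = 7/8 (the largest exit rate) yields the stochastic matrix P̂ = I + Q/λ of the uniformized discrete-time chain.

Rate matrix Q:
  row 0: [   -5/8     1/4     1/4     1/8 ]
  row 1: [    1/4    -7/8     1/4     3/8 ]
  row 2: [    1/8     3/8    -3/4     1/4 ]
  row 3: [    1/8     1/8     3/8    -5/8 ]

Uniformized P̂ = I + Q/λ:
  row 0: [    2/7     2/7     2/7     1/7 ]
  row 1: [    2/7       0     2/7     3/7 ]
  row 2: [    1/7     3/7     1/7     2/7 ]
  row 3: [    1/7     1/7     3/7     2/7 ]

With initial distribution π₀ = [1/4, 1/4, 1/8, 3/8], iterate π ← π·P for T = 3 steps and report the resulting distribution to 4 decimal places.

t=0: π = [0.2500, 0.2500, 0.1250, 0.3750]
t=1: π = [0.2143, 0.1786, 0.3214, 0.2857]
t=2: π = [0.1990, 0.2398, 0.2806, 0.2806]
t=3: π = [0.2055, 0.2172, 0.2857, 0.2915]

π = [0.2055, 0.2172, 0.2857, 0.2915]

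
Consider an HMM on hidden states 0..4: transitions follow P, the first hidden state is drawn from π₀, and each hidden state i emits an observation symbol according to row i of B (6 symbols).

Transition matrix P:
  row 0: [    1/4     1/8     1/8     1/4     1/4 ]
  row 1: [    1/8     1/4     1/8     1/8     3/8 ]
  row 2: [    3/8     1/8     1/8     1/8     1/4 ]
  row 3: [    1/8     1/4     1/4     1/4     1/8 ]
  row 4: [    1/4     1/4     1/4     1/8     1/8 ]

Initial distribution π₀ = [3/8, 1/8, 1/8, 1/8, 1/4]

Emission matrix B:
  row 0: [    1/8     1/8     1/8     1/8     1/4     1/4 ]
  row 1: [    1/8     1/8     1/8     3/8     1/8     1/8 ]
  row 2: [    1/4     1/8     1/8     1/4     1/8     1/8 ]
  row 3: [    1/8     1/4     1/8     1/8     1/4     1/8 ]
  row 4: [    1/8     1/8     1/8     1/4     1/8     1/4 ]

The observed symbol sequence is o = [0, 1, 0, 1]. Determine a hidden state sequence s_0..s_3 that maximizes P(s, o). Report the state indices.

t=0: δ = [4.688e-02, 1.562e-02, 3.125e-02, 1.562e-02, 3.125e-02]  (obs o_0=0)
t=1: δ = [1.465e-03, 9.766e-04, 9.766e-04, 2.930e-03, 1.465e-03]  ψ = [0, 4, 4, 0, 0]  (obs o_1=1)
t=2: δ = [4.578e-05, 9.155e-05, 1.831e-04, 9.155e-05, 4.578e-05]  ψ = [0, 3, 3, 3, 0]  (obs o_2=0)
t=3: δ = [8.583e-06, 2.861e-06, 2.861e-06, 5.722e-06, 5.722e-06]  ψ = [2, 1, 2, 2, 2]  (obs o_3=1)
backtrack: best end state = 0; path = [0, 3, 2, 0]

path = [0, 3, 2, 0]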